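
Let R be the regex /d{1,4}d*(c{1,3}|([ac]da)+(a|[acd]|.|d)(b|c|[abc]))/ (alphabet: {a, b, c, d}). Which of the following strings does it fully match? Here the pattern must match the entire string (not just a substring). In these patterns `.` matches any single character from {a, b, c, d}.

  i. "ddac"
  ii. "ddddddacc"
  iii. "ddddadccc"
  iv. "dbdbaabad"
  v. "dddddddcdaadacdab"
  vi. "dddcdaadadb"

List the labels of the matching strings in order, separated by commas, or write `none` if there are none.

vi

i. "ddac" → no match
ii. "ddddddacc" → no match
iii. "ddddadccc" → no match
iv. "dbdbaabad" → no match
v → no match
vi. "dddcdaadadb" → match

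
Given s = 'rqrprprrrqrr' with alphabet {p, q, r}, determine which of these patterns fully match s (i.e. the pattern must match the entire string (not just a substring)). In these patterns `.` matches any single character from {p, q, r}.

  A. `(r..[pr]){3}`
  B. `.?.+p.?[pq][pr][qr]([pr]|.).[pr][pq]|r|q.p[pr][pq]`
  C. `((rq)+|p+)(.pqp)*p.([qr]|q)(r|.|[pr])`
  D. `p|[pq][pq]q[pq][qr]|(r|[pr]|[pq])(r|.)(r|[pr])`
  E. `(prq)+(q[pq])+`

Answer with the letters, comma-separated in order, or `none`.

A

A → match
B → no match
C → no match
D → no match
E → no match — must start with 'prq'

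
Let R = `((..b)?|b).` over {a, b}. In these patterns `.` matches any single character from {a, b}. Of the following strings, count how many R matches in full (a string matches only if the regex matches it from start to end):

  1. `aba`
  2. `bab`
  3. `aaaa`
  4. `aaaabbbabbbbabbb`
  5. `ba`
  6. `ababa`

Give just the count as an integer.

1

1 → no match
2 → no match
3 → no match
4 → no match
5 → match
6 → no match
Total matched: 1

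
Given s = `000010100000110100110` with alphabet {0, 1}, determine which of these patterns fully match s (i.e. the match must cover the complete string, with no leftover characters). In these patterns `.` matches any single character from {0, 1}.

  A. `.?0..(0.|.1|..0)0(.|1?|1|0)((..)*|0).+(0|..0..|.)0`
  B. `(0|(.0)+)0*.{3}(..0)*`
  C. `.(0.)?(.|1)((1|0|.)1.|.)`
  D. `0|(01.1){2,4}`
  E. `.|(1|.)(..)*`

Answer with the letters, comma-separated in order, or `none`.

A, B, E

A → match
B → match
C → no match
D → no match
E → match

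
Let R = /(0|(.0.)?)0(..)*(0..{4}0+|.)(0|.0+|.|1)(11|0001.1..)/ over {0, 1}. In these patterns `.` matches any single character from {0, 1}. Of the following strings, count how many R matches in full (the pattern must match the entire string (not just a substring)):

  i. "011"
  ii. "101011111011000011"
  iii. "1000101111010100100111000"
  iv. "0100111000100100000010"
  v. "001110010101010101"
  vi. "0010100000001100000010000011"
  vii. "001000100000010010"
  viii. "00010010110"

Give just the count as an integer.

i → no match
ii → match
iii → no match
iv → no match
v → no match
vi → match
vii → no match
viii → no match
Total matched: 2

2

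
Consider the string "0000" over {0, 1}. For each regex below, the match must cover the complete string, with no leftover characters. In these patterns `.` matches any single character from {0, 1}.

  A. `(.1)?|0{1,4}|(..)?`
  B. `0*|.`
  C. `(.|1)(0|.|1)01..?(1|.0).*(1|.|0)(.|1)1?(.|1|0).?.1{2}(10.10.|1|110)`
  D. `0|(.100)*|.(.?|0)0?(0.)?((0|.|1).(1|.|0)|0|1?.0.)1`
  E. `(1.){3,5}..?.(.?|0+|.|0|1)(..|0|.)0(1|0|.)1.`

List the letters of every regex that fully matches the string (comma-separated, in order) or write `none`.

A → match
B → match
C → no match
D → no match
E → no match — must start with "1"

A, B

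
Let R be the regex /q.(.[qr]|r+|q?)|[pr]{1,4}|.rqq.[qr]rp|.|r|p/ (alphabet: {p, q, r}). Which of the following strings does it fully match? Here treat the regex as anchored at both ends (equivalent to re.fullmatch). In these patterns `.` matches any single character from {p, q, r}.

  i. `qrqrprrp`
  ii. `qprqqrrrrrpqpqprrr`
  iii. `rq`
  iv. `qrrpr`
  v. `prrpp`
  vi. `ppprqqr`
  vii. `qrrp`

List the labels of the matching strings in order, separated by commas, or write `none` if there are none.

i. `qrqrprrp` → no match
ii → no match
iii. `rq` → no match
iv. `qrrpr` → no match
v. `prrpp` → no match
vi. `ppprqqr` → no match
vii. `qrrp` → no match

none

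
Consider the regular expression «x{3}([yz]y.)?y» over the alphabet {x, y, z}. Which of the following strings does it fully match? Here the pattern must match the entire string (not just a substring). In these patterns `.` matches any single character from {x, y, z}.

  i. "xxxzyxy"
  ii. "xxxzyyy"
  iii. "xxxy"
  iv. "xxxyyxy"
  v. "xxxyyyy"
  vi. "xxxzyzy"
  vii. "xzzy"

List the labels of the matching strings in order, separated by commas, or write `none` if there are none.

i → match
ii → match
iii → match
iv → match
v → match
vi → match
vii → no match

i, ii, iii, iv, v, vi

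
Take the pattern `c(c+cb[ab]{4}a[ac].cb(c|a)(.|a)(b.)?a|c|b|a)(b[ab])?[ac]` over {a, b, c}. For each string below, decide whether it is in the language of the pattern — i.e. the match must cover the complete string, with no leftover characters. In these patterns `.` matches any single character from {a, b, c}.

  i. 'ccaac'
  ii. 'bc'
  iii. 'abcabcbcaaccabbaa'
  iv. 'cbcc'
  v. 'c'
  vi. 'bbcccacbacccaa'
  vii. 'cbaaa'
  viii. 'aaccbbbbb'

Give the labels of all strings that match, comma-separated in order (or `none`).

i → no match
ii → no match — must start with 'c'
iii → no match — must start with 'c'
iv → no match
v → no match
vi → no match — must start with 'c'
vii → no match
viii → no match — must start with 'c'

none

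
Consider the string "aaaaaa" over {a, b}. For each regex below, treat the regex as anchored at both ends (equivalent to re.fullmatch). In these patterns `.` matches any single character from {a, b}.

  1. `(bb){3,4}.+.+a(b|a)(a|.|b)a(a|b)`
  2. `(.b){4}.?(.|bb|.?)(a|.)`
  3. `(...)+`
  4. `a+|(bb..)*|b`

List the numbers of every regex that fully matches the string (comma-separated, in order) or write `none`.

1 → no match — must start with "bb"
2 → no match
3 → match
4 → match

3, 4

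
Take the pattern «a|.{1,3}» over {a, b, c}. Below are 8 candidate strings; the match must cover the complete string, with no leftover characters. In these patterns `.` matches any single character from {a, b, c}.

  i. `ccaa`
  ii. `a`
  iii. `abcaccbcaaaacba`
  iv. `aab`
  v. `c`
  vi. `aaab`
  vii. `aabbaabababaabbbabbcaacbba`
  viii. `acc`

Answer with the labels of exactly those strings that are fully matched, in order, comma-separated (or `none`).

i → no match
ii → match
iii → no match
iv → match
v → match
vi → no match
vii → no match
viii → match

ii, iv, v, viii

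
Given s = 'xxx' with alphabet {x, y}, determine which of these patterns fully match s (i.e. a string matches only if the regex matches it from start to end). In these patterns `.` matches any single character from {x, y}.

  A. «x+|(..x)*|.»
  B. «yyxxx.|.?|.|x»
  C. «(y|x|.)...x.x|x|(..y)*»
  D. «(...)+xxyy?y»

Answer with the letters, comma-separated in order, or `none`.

A

A → match
B → no match
C → no match
D → no match — must end with 'y'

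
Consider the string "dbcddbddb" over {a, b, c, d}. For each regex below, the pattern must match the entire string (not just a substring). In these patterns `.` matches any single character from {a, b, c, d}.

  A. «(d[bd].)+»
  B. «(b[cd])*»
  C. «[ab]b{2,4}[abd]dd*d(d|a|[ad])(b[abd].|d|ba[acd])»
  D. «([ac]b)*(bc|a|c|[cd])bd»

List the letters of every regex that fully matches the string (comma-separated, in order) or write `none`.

A

A → match
B → no match
C → no match
D → no match — must end with "bd"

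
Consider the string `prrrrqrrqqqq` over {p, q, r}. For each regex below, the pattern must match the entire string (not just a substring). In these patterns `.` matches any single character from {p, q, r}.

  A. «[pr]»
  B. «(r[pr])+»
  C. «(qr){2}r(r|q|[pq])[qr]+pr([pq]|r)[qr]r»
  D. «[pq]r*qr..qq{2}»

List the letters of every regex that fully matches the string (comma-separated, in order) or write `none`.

D

A → no match
B → no match — must start with `r`
C → no match — must start with `qr`
D → match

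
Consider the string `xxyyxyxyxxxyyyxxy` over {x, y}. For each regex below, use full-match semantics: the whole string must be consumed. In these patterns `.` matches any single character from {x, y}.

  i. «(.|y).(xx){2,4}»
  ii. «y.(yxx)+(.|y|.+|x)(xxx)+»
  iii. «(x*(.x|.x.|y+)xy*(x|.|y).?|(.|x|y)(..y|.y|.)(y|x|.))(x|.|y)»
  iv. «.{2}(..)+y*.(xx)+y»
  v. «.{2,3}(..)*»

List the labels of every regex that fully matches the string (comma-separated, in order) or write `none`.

i → no match — must end with `xx`
ii → no match — must start with `y`
iii → no match
iv → match
v → match

iv, v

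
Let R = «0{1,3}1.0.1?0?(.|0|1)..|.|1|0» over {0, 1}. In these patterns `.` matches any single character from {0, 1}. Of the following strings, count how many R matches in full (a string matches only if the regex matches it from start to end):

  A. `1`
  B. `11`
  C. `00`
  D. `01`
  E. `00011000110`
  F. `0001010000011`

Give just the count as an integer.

2

A → match
B → no match
C → no match
D → no match
E → match
F → no match
Total matched: 2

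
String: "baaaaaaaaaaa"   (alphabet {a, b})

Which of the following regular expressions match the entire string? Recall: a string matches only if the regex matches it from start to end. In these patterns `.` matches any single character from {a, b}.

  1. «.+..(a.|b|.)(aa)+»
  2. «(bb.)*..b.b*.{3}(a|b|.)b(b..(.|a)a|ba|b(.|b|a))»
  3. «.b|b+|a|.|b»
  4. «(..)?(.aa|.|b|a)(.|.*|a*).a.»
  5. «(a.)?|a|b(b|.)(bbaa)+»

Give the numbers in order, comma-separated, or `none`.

1 → match
2 → no match
3 → no match
4 → match
5 → no match

1, 4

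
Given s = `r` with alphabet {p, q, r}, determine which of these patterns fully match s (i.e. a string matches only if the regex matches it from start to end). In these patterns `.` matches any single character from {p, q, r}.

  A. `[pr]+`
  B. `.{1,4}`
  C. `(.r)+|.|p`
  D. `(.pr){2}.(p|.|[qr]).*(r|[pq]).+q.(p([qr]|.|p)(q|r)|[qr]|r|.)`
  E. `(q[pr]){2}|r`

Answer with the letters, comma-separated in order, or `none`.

A → match
B → match
C → match
D → no match
E → match

A, B, C, E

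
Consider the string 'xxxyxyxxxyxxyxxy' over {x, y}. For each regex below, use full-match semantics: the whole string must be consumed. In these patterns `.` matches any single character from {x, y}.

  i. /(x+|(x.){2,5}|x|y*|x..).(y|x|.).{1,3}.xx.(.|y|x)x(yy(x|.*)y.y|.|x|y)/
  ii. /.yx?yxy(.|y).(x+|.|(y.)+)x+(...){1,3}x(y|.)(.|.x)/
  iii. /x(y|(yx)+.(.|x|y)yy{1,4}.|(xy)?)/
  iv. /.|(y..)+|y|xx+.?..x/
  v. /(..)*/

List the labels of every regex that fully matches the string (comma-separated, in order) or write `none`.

i, v

i → match
ii → no match
iii → no match
iv → no match
v → match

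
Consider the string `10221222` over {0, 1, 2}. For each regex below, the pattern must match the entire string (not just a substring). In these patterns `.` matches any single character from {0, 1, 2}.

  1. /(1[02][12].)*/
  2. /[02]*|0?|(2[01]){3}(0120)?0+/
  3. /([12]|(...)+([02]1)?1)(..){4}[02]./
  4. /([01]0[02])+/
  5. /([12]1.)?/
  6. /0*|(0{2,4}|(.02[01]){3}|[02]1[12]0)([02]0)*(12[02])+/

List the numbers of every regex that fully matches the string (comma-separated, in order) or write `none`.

1 → match
2 → no match
3 → no match
4 → no match
5 → no match
6 → no match

1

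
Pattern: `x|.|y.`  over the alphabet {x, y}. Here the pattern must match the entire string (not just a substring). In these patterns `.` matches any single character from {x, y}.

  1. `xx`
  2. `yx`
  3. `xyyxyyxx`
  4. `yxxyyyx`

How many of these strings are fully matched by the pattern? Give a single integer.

1

1. `xx` → no match
2. `yx` → match
3. `xyyxyyxx` → no match
4. `yxxyyyx` → no match
Total matched: 1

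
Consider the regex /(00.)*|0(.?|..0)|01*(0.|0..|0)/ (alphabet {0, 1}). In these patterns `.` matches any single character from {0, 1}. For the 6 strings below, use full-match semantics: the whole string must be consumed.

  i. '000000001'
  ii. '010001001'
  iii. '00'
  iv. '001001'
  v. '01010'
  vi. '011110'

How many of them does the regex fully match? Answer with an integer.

5

i → match
ii → no match
iii → match
iv → match
v → match
vi → match
Total matched: 5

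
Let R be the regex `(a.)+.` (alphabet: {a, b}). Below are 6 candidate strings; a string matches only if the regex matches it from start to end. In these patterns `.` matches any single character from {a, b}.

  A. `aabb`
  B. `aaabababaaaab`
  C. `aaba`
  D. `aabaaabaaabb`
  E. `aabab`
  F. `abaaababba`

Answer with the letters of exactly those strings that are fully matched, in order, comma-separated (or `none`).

A. `aabb` → no match
B → match
C. `aaba` → no match
D. `aabaaabaaabb` → no match
E. `aabab` → no match
F. `abaaababba` → no match

B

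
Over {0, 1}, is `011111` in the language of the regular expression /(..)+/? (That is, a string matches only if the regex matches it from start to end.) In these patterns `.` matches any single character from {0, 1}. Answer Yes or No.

Yes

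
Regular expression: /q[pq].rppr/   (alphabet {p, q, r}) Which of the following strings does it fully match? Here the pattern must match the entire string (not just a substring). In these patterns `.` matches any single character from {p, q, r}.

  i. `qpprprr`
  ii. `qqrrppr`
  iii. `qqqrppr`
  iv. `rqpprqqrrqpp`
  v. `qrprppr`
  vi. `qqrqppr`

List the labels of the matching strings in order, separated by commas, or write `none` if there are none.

ii, iii

i → no match — must end with `rppr`
ii → match
iii → match
iv → no match — must start with `q`
v → no match
vi → no match — must end with `rppr`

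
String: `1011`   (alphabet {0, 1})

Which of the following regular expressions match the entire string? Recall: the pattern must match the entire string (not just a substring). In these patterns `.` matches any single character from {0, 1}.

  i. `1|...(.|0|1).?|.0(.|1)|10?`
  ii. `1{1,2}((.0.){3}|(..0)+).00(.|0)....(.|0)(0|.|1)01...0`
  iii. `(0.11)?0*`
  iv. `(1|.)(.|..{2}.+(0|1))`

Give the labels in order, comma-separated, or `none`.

i → match
ii → no match — must end with `0`
iii → no match
iv → no match

i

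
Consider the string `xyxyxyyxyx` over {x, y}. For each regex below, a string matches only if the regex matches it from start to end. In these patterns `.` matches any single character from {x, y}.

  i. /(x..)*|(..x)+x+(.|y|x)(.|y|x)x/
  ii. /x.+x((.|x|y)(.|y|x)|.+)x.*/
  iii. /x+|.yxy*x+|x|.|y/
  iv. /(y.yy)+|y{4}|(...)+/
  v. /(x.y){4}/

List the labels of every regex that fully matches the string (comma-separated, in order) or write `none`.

ii

i → no match
ii → match
iii → no match
iv → no match
v → no match — must end with `y`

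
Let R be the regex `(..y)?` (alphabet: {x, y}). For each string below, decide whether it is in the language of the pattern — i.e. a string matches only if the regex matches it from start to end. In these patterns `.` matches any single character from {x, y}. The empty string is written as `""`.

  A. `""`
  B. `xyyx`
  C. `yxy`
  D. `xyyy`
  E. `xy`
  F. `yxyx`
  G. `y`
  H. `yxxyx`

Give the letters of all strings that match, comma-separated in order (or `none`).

A, C

A. `""` → match
B. `xyyx` → no match
C. `yxy` → match
D. `xyyy` → no match
E. `xy` → no match
F. `yxyx` → no match
G. `y` → no match
H. `yxxyx` → no match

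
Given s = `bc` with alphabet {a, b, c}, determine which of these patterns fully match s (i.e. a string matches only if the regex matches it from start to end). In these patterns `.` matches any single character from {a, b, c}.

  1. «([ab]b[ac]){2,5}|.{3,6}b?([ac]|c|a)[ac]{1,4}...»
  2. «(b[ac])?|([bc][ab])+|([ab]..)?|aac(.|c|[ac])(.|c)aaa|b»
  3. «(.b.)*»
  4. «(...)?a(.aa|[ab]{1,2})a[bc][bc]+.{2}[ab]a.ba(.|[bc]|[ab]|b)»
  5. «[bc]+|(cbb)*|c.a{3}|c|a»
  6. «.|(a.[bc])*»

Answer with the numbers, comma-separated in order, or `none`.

2, 5

1 → no match
2 → match
3 → no match
4 → no match
5 → match
6 → no match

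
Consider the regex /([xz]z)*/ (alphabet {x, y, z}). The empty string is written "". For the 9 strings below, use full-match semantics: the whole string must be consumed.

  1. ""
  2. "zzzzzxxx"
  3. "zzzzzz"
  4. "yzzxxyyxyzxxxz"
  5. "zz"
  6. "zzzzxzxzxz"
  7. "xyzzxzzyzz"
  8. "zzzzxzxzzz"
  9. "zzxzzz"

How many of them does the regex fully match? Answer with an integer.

1 → match
2 → no match
3 → match
4 → no match
5 → match
6 → match
7 → no match
8 → match
9 → match
Total matched: 6

6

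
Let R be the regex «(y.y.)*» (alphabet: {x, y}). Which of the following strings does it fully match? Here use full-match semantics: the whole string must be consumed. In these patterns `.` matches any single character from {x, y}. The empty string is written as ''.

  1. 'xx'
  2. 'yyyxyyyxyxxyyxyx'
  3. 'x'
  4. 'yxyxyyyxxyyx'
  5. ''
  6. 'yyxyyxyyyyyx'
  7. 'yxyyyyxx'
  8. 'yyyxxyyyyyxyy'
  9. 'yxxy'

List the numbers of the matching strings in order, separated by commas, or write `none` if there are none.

5

1 → no match
2 → no match
3 → no match
4 → no match
5 → match
6 → no match
7 → no match
8 → no match
9 → no match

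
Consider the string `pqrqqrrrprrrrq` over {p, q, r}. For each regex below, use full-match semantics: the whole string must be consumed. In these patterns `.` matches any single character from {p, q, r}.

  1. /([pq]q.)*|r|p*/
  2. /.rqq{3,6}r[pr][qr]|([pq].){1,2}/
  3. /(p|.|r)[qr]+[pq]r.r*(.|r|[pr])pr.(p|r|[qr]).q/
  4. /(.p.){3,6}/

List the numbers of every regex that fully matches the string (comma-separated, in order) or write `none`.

3

1 → no match
2 → no match
3 → match
4 → no match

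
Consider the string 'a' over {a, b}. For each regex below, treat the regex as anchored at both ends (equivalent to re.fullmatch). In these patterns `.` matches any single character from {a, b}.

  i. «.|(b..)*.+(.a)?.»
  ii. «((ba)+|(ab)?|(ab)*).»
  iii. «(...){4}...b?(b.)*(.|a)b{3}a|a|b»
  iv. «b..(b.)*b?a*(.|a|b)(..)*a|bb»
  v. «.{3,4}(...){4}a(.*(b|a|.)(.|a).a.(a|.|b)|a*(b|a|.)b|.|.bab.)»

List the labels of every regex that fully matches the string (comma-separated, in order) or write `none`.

i → match
ii → match
iii → match
iv → no match
v → no match

i, ii, iii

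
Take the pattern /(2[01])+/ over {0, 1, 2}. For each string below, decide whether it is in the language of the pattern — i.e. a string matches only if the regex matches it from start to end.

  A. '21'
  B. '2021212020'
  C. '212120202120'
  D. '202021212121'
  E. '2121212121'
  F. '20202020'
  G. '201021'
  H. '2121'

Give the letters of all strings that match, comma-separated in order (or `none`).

A → match
B → match
C → match
D → match
E → match
F → match
G → no match
H → match

A, B, C, D, E, F, H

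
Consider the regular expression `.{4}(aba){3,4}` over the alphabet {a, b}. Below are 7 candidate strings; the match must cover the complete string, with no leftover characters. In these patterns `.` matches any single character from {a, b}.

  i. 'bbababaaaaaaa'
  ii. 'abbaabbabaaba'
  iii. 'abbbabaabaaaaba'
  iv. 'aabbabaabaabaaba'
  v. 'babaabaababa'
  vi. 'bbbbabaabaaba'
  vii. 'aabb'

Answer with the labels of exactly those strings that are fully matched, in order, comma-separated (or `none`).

i → no match — must end with 'aba'
ii → no match
iii → no match
iv → match
v → no match
vi → match
vii → no match — must end with 'aba'

iv, vi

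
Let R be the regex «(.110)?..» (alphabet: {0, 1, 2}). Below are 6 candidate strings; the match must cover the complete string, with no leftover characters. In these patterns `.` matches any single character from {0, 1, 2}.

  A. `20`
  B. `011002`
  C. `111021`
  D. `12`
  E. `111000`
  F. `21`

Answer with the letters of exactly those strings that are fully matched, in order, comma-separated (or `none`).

A → match
B → match
C → match
D → match
E → match
F → match

A, B, C, D, E, F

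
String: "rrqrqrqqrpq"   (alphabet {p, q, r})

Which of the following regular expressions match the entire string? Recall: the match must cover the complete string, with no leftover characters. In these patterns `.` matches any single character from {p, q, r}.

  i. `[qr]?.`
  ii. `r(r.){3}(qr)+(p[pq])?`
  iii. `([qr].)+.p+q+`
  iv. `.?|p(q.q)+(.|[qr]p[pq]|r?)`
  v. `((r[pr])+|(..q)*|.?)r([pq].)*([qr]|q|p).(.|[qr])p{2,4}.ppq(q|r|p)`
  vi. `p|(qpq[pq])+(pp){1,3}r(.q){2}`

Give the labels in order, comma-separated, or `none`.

i → no match
ii → match
iii → match
iv → no match
v → no match
vi → no match

ii, iii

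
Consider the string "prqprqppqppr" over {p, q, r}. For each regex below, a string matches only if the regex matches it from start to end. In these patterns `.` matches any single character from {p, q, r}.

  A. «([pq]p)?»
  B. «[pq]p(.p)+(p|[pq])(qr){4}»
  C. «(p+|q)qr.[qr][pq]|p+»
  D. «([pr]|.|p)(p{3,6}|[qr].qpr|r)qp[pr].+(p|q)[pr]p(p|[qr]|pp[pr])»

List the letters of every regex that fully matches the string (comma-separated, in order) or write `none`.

A → no match
B → no match — must end with "qr"
C → no match
D → match

D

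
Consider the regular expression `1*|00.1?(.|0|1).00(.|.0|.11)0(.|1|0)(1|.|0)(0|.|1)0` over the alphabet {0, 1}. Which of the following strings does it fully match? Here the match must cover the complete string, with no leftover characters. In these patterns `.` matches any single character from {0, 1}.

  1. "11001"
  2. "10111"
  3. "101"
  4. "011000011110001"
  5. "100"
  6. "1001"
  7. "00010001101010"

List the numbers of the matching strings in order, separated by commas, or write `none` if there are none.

1 → no match
2 → no match
3 → no match
4 → no match
5 → no match
6 → no match
7 → no match

none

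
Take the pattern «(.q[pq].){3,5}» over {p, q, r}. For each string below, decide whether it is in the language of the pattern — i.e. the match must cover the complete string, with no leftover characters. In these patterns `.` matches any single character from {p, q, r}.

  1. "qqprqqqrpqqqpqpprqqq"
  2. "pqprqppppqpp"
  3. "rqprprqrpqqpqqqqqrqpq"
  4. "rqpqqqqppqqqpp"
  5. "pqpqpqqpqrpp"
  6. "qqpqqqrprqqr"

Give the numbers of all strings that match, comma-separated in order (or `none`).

1 → match
2 → no match
3 → no match
4 → no match
5 → no match
6 → no match

1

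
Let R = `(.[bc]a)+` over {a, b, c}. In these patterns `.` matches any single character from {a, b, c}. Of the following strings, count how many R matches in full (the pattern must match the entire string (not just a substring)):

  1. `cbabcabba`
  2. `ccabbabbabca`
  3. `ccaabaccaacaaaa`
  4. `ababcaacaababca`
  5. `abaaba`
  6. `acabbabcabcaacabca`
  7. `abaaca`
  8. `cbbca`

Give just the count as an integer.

6

1 → match
2 → match
3 → no match
4 → match
5 → match
6 → match
7 → match
8 → no match
Total matched: 6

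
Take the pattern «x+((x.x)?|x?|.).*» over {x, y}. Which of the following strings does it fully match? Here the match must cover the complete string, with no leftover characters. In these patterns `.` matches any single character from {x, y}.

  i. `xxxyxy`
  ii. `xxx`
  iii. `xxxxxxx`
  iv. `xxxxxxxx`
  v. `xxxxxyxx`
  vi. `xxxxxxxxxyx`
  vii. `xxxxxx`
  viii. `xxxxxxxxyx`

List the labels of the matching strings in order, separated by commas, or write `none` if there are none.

i → match
ii → match
iii → match
iv → match
v → match
vi → match
vii → match
viii → match

i, ii, iii, iv, v, vi, vii, viii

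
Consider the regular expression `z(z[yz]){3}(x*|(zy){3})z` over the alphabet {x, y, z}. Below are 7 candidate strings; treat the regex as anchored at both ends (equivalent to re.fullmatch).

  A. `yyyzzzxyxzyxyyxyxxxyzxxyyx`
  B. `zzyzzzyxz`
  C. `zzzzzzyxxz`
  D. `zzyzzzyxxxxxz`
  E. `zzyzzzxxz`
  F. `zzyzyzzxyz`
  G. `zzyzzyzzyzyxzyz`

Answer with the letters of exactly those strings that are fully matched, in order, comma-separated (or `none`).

B, C, D

A → no match — must start with `zz`
B → match
C → match
D → match
E → no match
F → no match
G → no match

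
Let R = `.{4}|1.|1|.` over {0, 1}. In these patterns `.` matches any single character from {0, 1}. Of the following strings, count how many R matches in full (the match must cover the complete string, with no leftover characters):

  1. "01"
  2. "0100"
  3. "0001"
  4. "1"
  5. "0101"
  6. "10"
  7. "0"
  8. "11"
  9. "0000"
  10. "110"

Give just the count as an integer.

8

1. "01" → no match
2. "0100" → match
3. "0001" → match
4. "1" → match
5. "0101" → match
6. "10" → match
7. "0" → match
8. "11" → match
9. "0000" → match
10. "110" → no match
Total matched: 8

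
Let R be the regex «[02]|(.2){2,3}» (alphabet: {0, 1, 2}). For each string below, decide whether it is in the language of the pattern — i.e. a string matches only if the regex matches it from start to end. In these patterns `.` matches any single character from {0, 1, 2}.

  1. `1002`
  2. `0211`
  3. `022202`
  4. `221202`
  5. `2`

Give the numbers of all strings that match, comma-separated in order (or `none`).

1 → no match
2 → no match
3 → match
4 → match
5 → match

3, 4, 5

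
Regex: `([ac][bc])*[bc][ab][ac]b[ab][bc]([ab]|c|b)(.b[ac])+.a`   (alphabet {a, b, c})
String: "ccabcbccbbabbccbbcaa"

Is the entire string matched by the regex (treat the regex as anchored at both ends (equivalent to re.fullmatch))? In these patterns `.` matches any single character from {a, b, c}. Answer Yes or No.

Yes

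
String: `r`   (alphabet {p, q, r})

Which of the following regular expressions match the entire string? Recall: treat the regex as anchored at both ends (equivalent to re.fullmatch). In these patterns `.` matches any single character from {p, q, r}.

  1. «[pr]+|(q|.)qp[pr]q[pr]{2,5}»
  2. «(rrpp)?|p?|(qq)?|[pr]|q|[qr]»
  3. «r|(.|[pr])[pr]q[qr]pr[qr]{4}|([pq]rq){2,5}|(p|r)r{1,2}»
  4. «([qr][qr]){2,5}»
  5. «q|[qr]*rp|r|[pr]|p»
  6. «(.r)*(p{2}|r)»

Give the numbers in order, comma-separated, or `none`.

1, 2, 3, 5, 6

1 → match
2 → match
3 → match
4 → no match
5 → match
6 → match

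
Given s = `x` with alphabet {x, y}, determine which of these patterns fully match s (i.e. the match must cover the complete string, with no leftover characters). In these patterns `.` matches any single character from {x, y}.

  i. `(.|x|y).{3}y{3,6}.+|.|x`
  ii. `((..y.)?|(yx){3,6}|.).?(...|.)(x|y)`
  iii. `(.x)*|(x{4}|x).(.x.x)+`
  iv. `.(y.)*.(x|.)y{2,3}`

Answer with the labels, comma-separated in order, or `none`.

i → match
ii → no match
iii → no match
iv → no match — must end with `y`

i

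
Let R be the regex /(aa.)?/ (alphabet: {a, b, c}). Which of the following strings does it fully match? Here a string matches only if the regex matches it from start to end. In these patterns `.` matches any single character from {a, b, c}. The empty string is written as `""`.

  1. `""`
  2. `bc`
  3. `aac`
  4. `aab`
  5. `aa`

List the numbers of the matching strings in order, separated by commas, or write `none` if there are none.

1. `""` → match
2. `bc` → no match
3. `aac` → match
4. `aab` → match
5. `aa` → no match

1, 3, 4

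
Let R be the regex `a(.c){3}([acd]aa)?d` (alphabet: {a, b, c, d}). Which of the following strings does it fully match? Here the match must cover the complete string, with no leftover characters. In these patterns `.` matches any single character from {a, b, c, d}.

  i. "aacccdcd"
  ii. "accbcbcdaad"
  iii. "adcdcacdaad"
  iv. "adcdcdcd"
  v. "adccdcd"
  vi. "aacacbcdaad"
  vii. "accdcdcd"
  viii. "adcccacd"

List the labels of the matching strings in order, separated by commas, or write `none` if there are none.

i, ii, iii, iv, vi, vii, viii

i → match
ii → match
iii → match
iv → match
v → no match
vi → match
vii → match
viii → match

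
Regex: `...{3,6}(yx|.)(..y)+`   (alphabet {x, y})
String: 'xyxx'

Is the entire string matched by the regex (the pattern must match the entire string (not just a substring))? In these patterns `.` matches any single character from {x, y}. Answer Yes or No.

Every match must end with 'y', but 'xyxx' does not.

No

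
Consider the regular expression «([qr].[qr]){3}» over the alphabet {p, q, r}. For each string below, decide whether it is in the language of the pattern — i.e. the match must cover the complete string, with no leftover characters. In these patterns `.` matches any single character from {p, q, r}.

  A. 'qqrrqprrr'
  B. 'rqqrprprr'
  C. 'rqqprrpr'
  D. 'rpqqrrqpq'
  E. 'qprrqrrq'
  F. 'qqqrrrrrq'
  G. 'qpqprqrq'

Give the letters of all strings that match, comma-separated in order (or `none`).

D, F

A → no match
B → no match
C → no match
D → match
E → no match
F → match
G → no match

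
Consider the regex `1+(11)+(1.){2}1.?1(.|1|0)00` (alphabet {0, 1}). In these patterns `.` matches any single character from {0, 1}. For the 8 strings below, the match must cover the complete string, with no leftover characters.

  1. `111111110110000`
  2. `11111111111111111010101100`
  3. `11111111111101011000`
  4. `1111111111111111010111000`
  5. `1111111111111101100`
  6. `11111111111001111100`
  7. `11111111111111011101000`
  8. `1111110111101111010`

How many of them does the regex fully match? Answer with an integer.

5

1 → no match
2 → match
3 → match
4 → match
5 → match
6 → no match
7 → match
8 → no match — must end with `00`
Total matched: 5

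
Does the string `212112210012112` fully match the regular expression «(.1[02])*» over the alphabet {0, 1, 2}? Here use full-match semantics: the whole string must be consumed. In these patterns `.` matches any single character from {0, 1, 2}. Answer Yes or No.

Yes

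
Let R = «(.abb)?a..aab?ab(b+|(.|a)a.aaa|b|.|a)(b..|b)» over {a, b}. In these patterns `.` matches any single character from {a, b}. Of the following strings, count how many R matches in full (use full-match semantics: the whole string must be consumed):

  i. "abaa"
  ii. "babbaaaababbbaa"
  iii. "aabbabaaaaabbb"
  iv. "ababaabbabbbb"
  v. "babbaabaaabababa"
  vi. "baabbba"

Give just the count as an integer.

0

i → no match
ii → no match
iii → no match
iv → no match
v → no match
vi → no match
Total matched: 0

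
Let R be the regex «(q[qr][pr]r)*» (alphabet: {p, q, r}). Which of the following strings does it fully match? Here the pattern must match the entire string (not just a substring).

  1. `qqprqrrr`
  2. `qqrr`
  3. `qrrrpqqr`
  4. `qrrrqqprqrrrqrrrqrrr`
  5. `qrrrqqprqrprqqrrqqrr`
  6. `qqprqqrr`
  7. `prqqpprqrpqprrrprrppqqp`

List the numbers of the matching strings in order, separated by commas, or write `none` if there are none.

1 → match
2 → match
3 → no match
4 → match
5 → match
6 → match
7 → no match

1, 2, 4, 5, 6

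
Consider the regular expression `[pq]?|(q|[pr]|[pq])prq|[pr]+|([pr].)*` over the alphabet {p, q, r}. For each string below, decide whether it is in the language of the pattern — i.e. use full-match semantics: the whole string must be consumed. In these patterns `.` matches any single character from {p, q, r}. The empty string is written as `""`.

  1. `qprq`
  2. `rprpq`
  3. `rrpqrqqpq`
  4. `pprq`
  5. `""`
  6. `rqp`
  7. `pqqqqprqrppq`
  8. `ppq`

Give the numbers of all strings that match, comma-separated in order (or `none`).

1 → match
2 → no match
3 → no match
4 → match
5 → match
6 → no match
7 → no match
8 → no match

1, 4, 5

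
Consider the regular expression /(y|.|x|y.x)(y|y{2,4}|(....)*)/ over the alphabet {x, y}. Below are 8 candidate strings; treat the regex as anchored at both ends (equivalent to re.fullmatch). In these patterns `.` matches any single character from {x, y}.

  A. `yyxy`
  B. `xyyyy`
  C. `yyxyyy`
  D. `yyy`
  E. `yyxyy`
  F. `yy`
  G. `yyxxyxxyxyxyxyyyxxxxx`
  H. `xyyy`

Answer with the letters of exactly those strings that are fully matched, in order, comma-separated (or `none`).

A. `yyxy` → match
B. `xyyyy` → match
C. `yyxyyy` → match
D. `yyy` → match
E. `yyxyy` → match
F. `yy` → match
G → match
H. `xyyy` → match

A, B, C, D, E, F, G, H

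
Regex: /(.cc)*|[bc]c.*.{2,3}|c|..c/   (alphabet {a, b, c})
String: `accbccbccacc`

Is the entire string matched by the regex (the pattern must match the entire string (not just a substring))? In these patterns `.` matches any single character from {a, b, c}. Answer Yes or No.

Yes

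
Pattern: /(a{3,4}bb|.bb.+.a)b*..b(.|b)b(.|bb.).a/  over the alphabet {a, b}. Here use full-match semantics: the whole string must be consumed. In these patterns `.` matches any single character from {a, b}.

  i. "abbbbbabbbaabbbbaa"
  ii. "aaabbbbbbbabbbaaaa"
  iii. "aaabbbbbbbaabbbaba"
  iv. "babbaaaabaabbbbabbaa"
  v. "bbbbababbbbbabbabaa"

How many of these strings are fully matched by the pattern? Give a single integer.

i → match
ii → no match
iii → match
iv → no match
v → no match
Total matched: 2

2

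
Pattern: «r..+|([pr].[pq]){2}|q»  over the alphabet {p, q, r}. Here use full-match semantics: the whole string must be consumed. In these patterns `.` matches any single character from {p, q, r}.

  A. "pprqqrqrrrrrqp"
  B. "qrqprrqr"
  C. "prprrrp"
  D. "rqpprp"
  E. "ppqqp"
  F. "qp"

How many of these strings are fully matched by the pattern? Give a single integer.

A → no match
B → no match
C → no match
D → match
E → no match
F → no match
Total matched: 1

1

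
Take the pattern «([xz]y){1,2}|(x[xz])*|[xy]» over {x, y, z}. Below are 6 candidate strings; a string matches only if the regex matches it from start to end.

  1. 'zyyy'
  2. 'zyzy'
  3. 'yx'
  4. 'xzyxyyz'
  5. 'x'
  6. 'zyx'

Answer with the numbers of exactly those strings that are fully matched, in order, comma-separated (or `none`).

1. 'zyyy' → no match
2. 'zyzy' → match
3. 'yx' → no match
4. 'xzyxyyz' → no match
5. 'x' → match
6. 'zyx' → no match

2, 5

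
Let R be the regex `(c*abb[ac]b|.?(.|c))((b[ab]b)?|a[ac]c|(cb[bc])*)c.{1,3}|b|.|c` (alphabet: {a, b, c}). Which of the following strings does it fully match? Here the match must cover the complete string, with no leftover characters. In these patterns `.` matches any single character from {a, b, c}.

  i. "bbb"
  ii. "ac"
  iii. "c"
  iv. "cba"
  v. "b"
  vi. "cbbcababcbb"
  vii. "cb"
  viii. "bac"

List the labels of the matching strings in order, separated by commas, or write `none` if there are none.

i → no match
ii → no match
iii → match
iv → no match
v → match
vi → no match
vii → no match
viii → no match

iii, v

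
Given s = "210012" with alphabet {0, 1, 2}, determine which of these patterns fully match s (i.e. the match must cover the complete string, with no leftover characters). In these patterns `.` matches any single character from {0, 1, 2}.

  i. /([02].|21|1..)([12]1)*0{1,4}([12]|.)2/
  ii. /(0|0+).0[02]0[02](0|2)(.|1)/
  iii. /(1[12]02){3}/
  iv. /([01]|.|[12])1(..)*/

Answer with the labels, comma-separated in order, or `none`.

i → match
ii → no match — must start with "0"
iii → no match — must start with "1"
iv → match

i, iv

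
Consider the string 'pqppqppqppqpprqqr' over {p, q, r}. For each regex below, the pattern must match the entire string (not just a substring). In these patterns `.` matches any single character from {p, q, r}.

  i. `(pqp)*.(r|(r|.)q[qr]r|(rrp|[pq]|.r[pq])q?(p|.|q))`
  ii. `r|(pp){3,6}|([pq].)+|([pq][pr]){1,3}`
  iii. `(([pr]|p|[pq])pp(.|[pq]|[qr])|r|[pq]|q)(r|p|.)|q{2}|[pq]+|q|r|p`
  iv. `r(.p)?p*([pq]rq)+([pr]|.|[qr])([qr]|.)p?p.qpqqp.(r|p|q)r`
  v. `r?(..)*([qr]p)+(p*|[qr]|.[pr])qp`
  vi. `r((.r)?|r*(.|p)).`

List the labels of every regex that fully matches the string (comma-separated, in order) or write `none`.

i

i → match
ii → no match
iii → no match
iv → no match — must start with 'r'
v → no match — must end with 'qp'
vi → no match — must start with 'r'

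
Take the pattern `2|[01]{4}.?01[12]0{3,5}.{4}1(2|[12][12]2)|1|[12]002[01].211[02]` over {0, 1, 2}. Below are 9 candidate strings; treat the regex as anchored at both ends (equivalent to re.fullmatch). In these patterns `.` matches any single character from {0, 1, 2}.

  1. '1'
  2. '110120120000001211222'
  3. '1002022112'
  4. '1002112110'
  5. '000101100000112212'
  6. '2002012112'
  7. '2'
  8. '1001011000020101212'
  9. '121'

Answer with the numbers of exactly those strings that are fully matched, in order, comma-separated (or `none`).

1, 2, 3, 4, 5, 6, 7, 8

1 → match
2 → match
3 → match
4 → match
5 → match
6 → match
7 → match
8 → match
9 → no match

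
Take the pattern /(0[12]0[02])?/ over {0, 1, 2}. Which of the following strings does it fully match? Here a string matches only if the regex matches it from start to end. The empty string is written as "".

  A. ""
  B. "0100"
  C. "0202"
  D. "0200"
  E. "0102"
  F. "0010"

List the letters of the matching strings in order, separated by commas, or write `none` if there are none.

A → match
B → match
C → match
D → match
E → match
F → no match

A, B, C, D, E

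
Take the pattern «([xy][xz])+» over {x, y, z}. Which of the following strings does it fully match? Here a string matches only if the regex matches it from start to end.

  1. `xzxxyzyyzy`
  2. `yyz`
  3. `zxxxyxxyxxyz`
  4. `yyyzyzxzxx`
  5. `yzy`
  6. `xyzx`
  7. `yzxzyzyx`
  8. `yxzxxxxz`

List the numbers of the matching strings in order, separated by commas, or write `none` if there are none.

1 → no match
2 → no match
3 → no match
4 → no match
5 → no match
6 → no match
7 → match
8 → no match

7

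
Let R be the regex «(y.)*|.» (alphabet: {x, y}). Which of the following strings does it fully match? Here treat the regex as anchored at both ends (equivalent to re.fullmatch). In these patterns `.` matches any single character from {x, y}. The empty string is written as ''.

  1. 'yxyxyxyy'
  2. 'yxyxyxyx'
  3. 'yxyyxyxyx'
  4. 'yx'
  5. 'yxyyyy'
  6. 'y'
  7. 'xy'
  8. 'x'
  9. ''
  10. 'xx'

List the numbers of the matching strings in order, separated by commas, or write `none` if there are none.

1 → match
2 → match
3 → no match
4 → match
5 → match
6 → match
7 → no match
8 → match
9 → match
10 → no match

1, 2, 4, 5, 6, 8, 9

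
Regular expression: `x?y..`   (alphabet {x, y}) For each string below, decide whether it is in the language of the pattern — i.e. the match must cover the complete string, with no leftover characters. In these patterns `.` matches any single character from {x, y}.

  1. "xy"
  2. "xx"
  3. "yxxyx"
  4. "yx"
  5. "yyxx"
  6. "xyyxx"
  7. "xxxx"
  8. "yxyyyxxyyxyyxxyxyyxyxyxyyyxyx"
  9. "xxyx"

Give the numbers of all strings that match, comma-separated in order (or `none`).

1. "xy" → no match
2. "xx" → no match
3. "yxxyx" → no match
4. "yx" → no match
5. "yyxx" → no match
6. "xyyxx" → no match
7. "xxxx" → no match
8 → no match
9. "xxyx" → no match

none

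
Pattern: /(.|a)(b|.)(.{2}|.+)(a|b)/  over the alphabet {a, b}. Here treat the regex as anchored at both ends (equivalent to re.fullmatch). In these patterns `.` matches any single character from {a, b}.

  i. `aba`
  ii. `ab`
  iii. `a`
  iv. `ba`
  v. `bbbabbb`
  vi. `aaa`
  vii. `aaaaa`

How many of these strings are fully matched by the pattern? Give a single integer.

i → no match
ii → no match
iii → no match
iv → no match
v → match
vi → no match
vii → match
Total matched: 2

2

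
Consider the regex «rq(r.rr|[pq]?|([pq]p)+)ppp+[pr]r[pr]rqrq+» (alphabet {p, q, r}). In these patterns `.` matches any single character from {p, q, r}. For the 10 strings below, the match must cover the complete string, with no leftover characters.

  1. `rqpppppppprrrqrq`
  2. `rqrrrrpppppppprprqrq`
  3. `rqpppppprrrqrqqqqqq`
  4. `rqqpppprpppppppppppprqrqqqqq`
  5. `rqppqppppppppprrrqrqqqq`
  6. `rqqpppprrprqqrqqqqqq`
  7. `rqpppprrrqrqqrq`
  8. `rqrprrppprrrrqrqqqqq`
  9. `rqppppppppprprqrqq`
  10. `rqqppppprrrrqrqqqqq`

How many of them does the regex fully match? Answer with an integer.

1 → match
2 → match
3 → match
4 → no match
5 → match
6 → no match
7 → no match
8 → match
9 → match
10 → match
Total matched: 7

7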